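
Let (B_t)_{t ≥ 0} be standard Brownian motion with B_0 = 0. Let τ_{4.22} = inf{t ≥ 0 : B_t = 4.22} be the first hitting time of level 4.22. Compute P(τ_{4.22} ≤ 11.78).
P(τ_{4.22} ≤ 11.78) = 2(1 − Φ(4.22/√11.78)) = 2(1 − Φ(1.2295)) ≈ 0.2189

By the reflection principle for standard BM, P(τ_b ≤ t) = 2 · P(B_t ≥ b). Since B_t ~ N(0, t), P(B_t ≥ 4.22) = 1 − Φ(4.22/√t) = 1 − Φ(4.22/√11.78) = 1 − Φ(1.2295) ≈ 0.10944. Doubling: P(τ_{4.22} ≤ 11.78) ≈ 2 · 0.10944 = 0.21888 ≈ 0.2189.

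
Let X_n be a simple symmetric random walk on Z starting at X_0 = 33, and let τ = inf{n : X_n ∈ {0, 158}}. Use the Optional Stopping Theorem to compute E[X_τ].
E[X_τ] = 33

X_n is a martingale and τ is a bounded-mean stopping time (indeed τ is finite a.s. with bounded expectation since the walk is in a bounded region). By the OST, E[X_τ] = E[X_0] = 33. Equivalently: E[X_τ] = 158 · P(hit 158 first) + 0 · P(hit 0 first) = 158 · (33/158) = 33.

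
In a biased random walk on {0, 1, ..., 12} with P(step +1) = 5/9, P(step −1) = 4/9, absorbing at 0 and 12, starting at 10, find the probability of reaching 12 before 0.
P(hit 12 before 0) = (1 − (4/5)^10) / (1 − (4/5)^12) = 24214025/25262601

Let u_k denote P(reach 12 before 0 | start at k). Boundary: u_0 = 0, u_12 = 1. Recurrence: u_k = 5/9·u_{k+1} + 4/9·u_{k-1} for 1 ≤ k ≤ 11. Try u_k = A + B·r^k with r = q/p = (4/9)/(5/9) = 4/5. Substitution satisfies the recurrence; boundary conditions give:
  u_k = (1 − r^k) / (1 − r^N) = (1 − (4/5)^10) / (1 − (4/5)^12) = 24214025/25262601.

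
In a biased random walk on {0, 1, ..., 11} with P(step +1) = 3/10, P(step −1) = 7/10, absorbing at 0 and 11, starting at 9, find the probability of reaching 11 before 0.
P(hit 11 before 0) = (1 − (7/3)^9) / (1 − (7/3)^11) = 90751329/494287399

Let u_k denote P(reach 11 before 0 | start at k). Boundary: u_0 = 0, u_11 = 1. Recurrence: u_k = 3/10·u_{k+1} + 7/10·u_{k-1} for 1 ≤ k ≤ 10. Try u_k = A + B·r^k with r = q/p = (7/10)/(3/10) = 7/3. Substitution satisfies the recurrence; boundary conditions give:
  u_k = (1 − r^k) / (1 − r^N) = (1 − (7/3)^9) / (1 − (7/3)^11) = 90751329/494287399.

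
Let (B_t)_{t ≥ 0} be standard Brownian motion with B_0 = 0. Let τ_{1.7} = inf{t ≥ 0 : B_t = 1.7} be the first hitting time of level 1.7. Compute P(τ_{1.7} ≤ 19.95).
P(τ_{1.7} ≤ 19.95) = 2(1 − Φ(1.7/√19.95)) = 2(1 − Φ(0.3806)) ≈ 0.7035

By the reflection principle for standard BM, P(τ_b ≤ t) = 2 · P(B_t ≥ b). Since B_t ~ N(0, t), P(B_t ≥ 1.7) = 1 − Φ(1.7/√t) = 1 − Φ(1.7/√19.95) = 1 − Φ(0.3806) ≈ 0.35175. Doubling: P(τ_{1.7} ≤ 19.95) ≈ 2 · 0.35175 = 0.70350 ≈ 0.7035.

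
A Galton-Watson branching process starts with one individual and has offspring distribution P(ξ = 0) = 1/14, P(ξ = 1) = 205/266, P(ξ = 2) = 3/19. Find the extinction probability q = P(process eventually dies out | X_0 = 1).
q = 19/42

The pgf is f(s) = 1/14 + 205/266·s + 3/19·s². The extinction probability q is the smallest fixed point of f in [0, 1]. Setting s = f(s):
  3/19·s² + (205/266 − 1)·s + 1/14 = 0
  3/19·s² − (1/14 + 3/19)·s + 1/14 = 0
which factors as (s − 1)·(3/19·s − 1/14) = 0, giving roots s = 1 and s = (1/14)/(3/19) = 19/42.
Mean offspring μ = 205/266 + 2·3/19 = 289/266 > 1 (supercritical), so q < 1. The extinction probability is the smaller root: q = (1/14)/(3/19) = 19/42.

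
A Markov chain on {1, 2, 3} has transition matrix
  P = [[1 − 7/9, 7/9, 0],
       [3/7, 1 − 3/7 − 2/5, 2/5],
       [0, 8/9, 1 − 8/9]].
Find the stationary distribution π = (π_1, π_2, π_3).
π = (540/1961, 980/1961, 441/1961)

This is a birth-death chain on three states, which satisfies detailed balance: π_1 · P_{12} = π_2 · P_{21} and π_2 · P_{23} = π_3 · P_{32}.
From π_1 · 7/9 = π_2 · 3/7: π_2/π_1 = (7/9)/(3/7) = 49/27.
From π_2 · 2/5 = π_3 · 8/9: π_3/π_2 = (2/5)/(8/9) = 9/20.
Take π_1 proportional to 1; then unnormalized π = (1, 49/27, 49/60). Normalize by dividing by the sum 1961/540:
  π = (540/1961, 980/1961, 441/1961).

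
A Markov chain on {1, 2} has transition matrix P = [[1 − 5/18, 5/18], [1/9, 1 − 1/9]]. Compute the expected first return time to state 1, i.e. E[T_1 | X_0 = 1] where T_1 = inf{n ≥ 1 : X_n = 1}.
E[T_1 | X_0 = 1] = 1/π_1 = 7/2

For an irreducible recurrent Markov chain with stationary distribution π, E[T_i | X_0 = i] = 1/π_i (Kac's formula). Here π_1 = (1/9)/(5/18 + 1/9) = (1/9)/(7/18) = 2/7, so E[T_1 | X_0 = 1] = 1/π_1 = (5/18 + 1/9)/(1/9) = (7/18)/(1/9) = 7/2.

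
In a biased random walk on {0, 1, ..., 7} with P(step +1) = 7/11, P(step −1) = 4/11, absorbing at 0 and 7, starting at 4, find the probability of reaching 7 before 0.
P(hit 7 before 0) = (1 − (4/7)^4) / (1 − (4/7)^7) = 245245/269053

Let u_k denote P(reach 7 before 0 | start at k). Boundary: u_0 = 0, u_7 = 1. Recurrence: u_k = 7/11·u_{k+1} + 4/11·u_{k-1} for 1 ≤ k ≤ 6. Try u_k = A + B·r^k with r = q/p = (4/11)/(7/11) = 4/7. Substitution satisfies the recurrence; boundary conditions give:
  u_k = (1 − r^k) / (1 − r^N) = (1 − (4/7)^4) / (1 − (4/7)^7) = 245245/269053.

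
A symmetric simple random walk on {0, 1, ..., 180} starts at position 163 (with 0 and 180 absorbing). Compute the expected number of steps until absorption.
E[τ | X_0 = 163] = 2771

Let v_k = E[τ | X_0 = k]. Boundary: v_0 = v_180 = 0. Recurrence: v_k = 1 + (v_{k-1} + v_{k+1})/2 for 1 ≤ k ≤ 179. The particular solution to v_k − (v_{k-1} + v_{k+1})/2 = 1 is v_k = −k^2. Adding homogeneous solution A + B k and matching boundaries gives v_k = k (180 − k). Substituting k = 163: v_163 = 163 · 17 = 2771.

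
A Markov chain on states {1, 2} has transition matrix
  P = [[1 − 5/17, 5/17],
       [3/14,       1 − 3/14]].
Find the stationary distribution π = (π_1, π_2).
π_1 = 51/121, π_2 = 70/121

Solve πP = π with π_1 + π_2 = 1. From πP = π: π_1 · (1 − 5/17) + π_2 · 3/14 = π_1 ⇒ π_2 · 3/14 = π_1 · 5/17 ⇒ π_2/π_1 = (5/17)/(3/14) = 70/51. Together with π_1 + π_2 = 1:
  π_1 = (3/14)/(5/17 + 3/14) = (3/14)/(121/238) = 51/121,
  π_2 = (5/17)/(5/17 + 3/14) = (5/17)/(121/238) = 70/121.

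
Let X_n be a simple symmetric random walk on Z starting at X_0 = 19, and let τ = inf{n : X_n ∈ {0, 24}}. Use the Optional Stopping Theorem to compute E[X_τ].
E[X_τ] = 19

X_n is a martingale and τ is a bounded-mean stopping time (indeed τ is finite a.s. with bounded expectation since the walk is in a bounded region). By the OST, E[X_τ] = E[X_0] = 19. Equivalently: E[X_τ] = 24 · P(hit 24 first) + 0 · P(hit 0 first) = 24 · (19/24) = 19.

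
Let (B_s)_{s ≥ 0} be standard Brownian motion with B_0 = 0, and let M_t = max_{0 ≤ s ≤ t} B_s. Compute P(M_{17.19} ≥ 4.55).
P(M_{17.19} ≥ 4.55) = 2·P(B_{17.19} ≥ 4.55) = 2(1 − Φ(4.55/√17.19)) ≈ 0.2725

By the reflection principle for Brownian motion, P(M_t ≥ a) = 2 · P(B_t ≥ a) for a ≥ 0. Since B_t ~ N(0, t), P(B_t ≥ 4.55) = 1 − Φ(4.55/√t) = 1 − Φ(4.55/√17.19) = 1 − Φ(1.0974). So
  P(M_{17.19} ≥ 4.55) = 2(1 − Φ(1.0974)) ≈ 0.2725.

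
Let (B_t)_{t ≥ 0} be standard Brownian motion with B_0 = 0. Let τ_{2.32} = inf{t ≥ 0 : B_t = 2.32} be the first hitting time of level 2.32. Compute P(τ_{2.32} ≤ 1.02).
P(τ_{2.32} ≤ 1.02) = 2(1 − Φ(2.32/√1.02)) = 2(1 − Φ(2.2971)) ≈ 0.0216

By the reflection principle for standard BM, P(τ_b ≤ t) = 2 · P(B_t ≥ b). Since B_t ~ N(0, t), P(B_t ≥ 2.32) = 1 − Φ(2.32/√t) = 1 − Φ(2.32/√1.02) = 1 − Φ(2.2971) ≈ 0.01081. Doubling: P(τ_{2.32} ≤ 1.02) ≈ 2 · 0.01081 = 0.02162 ≈ 0.0216.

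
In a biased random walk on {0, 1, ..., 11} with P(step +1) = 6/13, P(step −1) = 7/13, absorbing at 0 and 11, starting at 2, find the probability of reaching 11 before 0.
P(hit 11 before 0) = (1 − (7/6)^2) / (1 − (7/6)^11) = 131010048/1614529687

Let u_k denote P(reach 11 before 0 | start at k). Boundary: u_0 = 0, u_11 = 1. Recurrence: u_k = 6/13·u_{k+1} + 7/13·u_{k-1} for 1 ≤ k ≤ 10. Try u_k = A + B·r^k with r = q/p = (7/13)/(6/13) = 7/6. Substitution satisfies the recurrence; boundary conditions give:
  u_k = (1 − r^k) / (1 − r^N) = (1 − (7/6)^2) / (1 − (7/6)^11) = 131010048/1614529687.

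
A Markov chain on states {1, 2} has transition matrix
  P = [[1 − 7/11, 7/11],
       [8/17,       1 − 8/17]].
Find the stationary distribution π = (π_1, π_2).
π_1 = 88/207, π_2 = 119/207

Solve πP = π with π_1 + π_2 = 1. From πP = π: π_1 · (1 − 7/11) + π_2 · 8/17 = π_1 ⇒ π_2 · 8/17 = π_1 · 7/11 ⇒ π_2/π_1 = (7/11)/(8/17) = 119/88. Together with π_1 + π_2 = 1:
  π_1 = (8/17)/(7/11 + 8/17) = (8/17)/(207/187) = 88/207,
  π_2 = (7/11)/(7/11 + 8/17) = (7/11)/(207/187) = 119/207.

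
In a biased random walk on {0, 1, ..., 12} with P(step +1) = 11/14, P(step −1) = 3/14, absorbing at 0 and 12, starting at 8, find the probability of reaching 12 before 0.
P(hit 12 before 0) = (1 − (3/11)^8) / (1 − (3/11)^12) = 215544802/215551363

Let u_k denote P(reach 12 before 0 | start at k). Boundary: u_0 = 0, u_12 = 1. Recurrence: u_k = 11/14·u_{k+1} + 3/14·u_{k-1} for 1 ≤ k ≤ 11. Try u_k = A + B·r^k with r = q/p = (3/14)/(11/14) = 3/11. Substitution satisfies the recurrence; boundary conditions give:
  u_k = (1 − r^k) / (1 − r^N) = (1 − (3/11)^8) / (1 − (3/11)^12) = 215544802/215551363.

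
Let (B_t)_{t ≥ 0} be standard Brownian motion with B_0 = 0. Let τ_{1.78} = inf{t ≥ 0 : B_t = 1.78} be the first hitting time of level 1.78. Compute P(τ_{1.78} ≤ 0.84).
P(τ_{1.78} ≤ 0.84) = 2(1 − Φ(1.78/√0.84)) = 2(1 − Φ(1.9421)) ≈ 0.0521

By the reflection principle for standard BM, P(τ_b ≤ t) = 2 · P(B_t ≥ b). Since B_t ~ N(0, t), P(B_t ≥ 1.78) = 1 − Φ(1.78/√t) = 1 − Φ(1.78/√0.84) = 1 − Φ(1.9421) ≈ 0.02606. Doubling: P(τ_{1.78} ≤ 0.84) ≈ 2 · 0.02606 = 0.05212 ≈ 0.0521.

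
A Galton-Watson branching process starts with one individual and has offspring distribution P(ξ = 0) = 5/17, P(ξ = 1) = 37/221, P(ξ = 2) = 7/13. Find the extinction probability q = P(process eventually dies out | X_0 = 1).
q = 65/119

The pgf is f(s) = 5/17 + 37/221·s + 7/13·s². The extinction probability q is the smallest fixed point of f in [0, 1]. Setting s = f(s):
  7/13·s² + (37/221 − 1)·s + 5/17 = 0
  7/13·s² − (5/17 + 7/13)·s + 5/17 = 0
which factors as (s − 1)·(7/13·s − 5/17) = 0, giving roots s = 1 and s = (5/17)/(7/13) = 65/119.
Mean offspring μ = 37/221 + 2·7/13 = 275/221 > 1 (supercritical), so q < 1. The extinction probability is the smaller root: q = (5/17)/(7/13) = 65/119.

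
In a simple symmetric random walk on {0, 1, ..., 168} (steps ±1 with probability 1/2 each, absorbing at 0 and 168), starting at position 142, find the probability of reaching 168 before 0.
P(hit 168 before 0) = 142/168 = 71/84

Let u_k = P(hit 168 before 0 | start at k). Then u_0 = 0, u_168 = 1, and u_k = u_{k-1}/2 + u_{k+1}/2 for 1 ≤ k ≤ 167. This harmonic recurrence is solved by u_k = k/168, giving u_142 = 142/168 = 71/84.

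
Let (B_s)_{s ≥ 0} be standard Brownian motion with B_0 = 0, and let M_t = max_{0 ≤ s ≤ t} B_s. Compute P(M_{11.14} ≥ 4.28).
P(M_{11.14} ≥ 4.28) = 2·P(B_{11.14} ≥ 4.28) = 2(1 − Φ(4.28/√11.14)) ≈ 0.1997

By the reflection principle for Brownian motion, P(M_t ≥ a) = 2 · P(B_t ≥ a) for a ≥ 0. Since B_t ~ N(0, t), P(B_t ≥ 4.28) = 1 − Φ(4.28/√t) = 1 − Φ(4.28/√11.14) = 1 − Φ(1.2823). So
  P(M_{11.14} ≥ 4.28) = 2(1 − Φ(1.2823)) ≈ 0.1997.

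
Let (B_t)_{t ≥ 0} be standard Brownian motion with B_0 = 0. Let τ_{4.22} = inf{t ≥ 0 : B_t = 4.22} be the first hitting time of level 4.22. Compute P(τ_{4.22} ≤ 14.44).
P(τ_{4.22} ≤ 14.44) = 2(1 − Φ(4.22/√14.44)) = 2(1 − Φ(1.1105)) ≈ 0.2668

By the reflection principle for standard BM, P(τ_b ≤ t) = 2 · P(B_t ≥ b). Since B_t ~ N(0, t), P(B_t ≥ 4.22) = 1 − Φ(4.22/√t) = 1 − Φ(4.22/√14.44) = 1 − Φ(1.1105) ≈ 0.13339. Doubling: P(τ_{4.22} ≤ 14.44) ≈ 2 · 0.13339 = 0.26678 ≈ 0.2668.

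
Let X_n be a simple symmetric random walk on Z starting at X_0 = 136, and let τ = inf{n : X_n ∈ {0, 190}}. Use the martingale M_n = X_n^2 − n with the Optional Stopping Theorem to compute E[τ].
E[τ] = 7344

M_n = X_n^2 − n is a martingale (since E[X_{n+1}^2 | F_n] = X_n^2 + 1). By OST (τ has finite mean in a bounded region), E[M_τ] = E[M_0] = X_0^2 − 0 = 136^2 = 18496. Also E[M_τ] = E[X_τ^2] − E[τ]. The walk exits at 0 or 190, with P(hit 190 first) = 136/190, so E[X_τ^2] = 190^2 · 136/190 + 0 = 25840. Thus E[τ] = E[X_τ^2] − E[M_τ] = 25840 − 18496 = 7344 = 136(190 − 136) = 7344.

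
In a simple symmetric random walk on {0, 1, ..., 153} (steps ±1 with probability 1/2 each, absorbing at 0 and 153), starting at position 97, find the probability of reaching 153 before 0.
P(hit 153 before 0) = 97/153

Let u_k = P(hit 153 before 0 | start at k). Then u_0 = 0, u_153 = 1, and u_k = u_{k-1}/2 + u_{k+1}/2 for 1 ≤ k ≤ 152. This harmonic recurrence is solved by u_k = k/153, giving u_97 = 97/153.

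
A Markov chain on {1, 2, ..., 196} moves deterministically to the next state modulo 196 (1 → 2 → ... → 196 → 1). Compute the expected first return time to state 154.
E[T_154 | X_0 = 154] = 196

The chain cycles deterministically, so starting at state 154 it returns in exactly 196 steps. Equivalently, the stationary distribution is uniform π_j = 1/196 for every state j, so by Kac's formula E[T_154] = 1/π_154 = 196.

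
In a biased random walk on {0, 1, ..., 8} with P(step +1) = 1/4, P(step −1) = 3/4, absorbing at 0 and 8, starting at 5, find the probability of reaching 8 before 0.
P(hit 8 before 0) = (1 − (3)^5) / (1 − (3)^8) = 121/3280

Let u_k denote P(reach 8 before 0 | start at k). Boundary: u_0 = 0, u_8 = 1. Recurrence: u_k = 1/4·u_{k+1} + 3/4·u_{k-1} for 1 ≤ k ≤ 7. Try u_k = A + B·r^k with r = q/p = (3/4)/(1/4) = 3. Substitution satisfies the recurrence; boundary conditions give:
  u_k = (1 − r^k) / (1 − r^N) = (1 − (3)^5) / (1 − (3)^8) = 121/3280.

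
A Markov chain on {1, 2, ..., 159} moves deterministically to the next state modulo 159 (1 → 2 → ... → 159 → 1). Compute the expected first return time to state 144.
E[T_144 | X_0 = 144] = 159

The chain cycles deterministically, so starting at state 144 it returns in exactly 159 steps. Equivalently, the stationary distribution is uniform π_j = 1/159 for every state j, so by Kac's formula E[T_144] = 1/π_144 = 159.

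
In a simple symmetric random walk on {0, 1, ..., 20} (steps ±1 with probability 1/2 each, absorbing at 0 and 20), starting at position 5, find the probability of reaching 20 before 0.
P(hit 20 before 0) = 5/20 = 1/4

Let u_k = P(hit 20 before 0 | start at k). Then u_0 = 0, u_20 = 1, and u_k = u_{k-1}/2 + u_{k+1}/2 for 1 ≤ k ≤ 19. This harmonic recurrence is solved by u_k = k/20, giving u_5 = 5/20 = 1/4.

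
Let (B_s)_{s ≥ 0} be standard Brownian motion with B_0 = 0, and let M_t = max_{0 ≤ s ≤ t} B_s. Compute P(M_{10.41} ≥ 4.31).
P(M_{10.41} ≥ 4.31) = 2·P(B_{10.41} ≥ 4.31) = 2(1 − Φ(4.31/√10.41)) ≈ 0.1816

By the reflection principle for Brownian motion, P(M_t ≥ a) = 2 · P(B_t ≥ a) for a ≥ 0. Since B_t ~ N(0, t), P(B_t ≥ 4.31) = 1 − Φ(4.31/√t) = 1 − Φ(4.31/√10.41) = 1 − Φ(1.3358). So
  P(M_{10.41} ≥ 4.31) = 2(1 − Φ(1.3358)) ≈ 0.1816.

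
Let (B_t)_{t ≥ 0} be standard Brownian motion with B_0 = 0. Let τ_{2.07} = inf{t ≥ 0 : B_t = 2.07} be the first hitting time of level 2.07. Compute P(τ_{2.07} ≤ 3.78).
P(τ_{2.07} ≤ 3.78) = 2(1 − Φ(2.07/√3.78)) = 2(1 − Φ(1.0647)) ≈ 0.2870

By the reflection principle for standard BM, P(τ_b ≤ t) = 2 · P(B_t ≥ b). Since B_t ~ N(0, t), P(B_t ≥ 2.07) = 1 − Φ(2.07/√t) = 1 − Φ(2.07/√3.78) = 1 − Φ(1.0647) ≈ 0.14351. Doubling: P(τ_{2.07} ≤ 3.78) ≈ 2 · 0.14351 = 0.28702 ≈ 0.2870.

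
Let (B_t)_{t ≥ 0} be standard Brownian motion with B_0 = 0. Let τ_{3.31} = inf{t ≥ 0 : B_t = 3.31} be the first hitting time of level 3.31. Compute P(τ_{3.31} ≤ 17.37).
P(τ_{3.31} ≤ 17.37) = 2(1 − Φ(3.31/√17.37)) = 2(1 − Φ(0.7942)) ≈ 0.4271

By the reflection principle for standard BM, P(τ_b ≤ t) = 2 · P(B_t ≥ b). Since B_t ~ N(0, t), P(B_t ≥ 3.31) = 1 − Φ(3.31/√t) = 1 − Φ(3.31/√17.37) = 1 − Φ(0.7942) ≈ 0.21354. Doubling: P(τ_{3.31} ≤ 17.37) ≈ 2 · 0.21354 = 0.42708 ≈ 0.4271.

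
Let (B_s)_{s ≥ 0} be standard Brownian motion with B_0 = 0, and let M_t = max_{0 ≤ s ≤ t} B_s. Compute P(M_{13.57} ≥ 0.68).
P(M_{13.57} ≥ 0.68) = 2·P(B_{13.57} ≥ 0.68) = 2(1 − Φ(0.68/√13.57)) ≈ 0.8535

By the reflection principle for Brownian motion, P(M_t ≥ a) = 2 · P(B_t ≥ a) for a ≥ 0. Since B_t ~ N(0, t), P(B_t ≥ 0.68) = 1 − Φ(0.68/√t) = 1 − Φ(0.68/√13.57) = 1 − Φ(0.1846). So
  P(M_{13.57} ≥ 0.68) = 2(1 − Φ(0.1846)) ≈ 0.8535.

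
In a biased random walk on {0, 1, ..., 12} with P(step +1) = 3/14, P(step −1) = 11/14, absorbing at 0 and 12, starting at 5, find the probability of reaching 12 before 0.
P(hit 12 before 0) = (1 − (11/3)^5) / (1 − (11/3)^12) = 43960887/392303480660

Let u_k denote P(reach 12 before 0 | start at k). Boundary: u_0 = 0, u_12 = 1. Recurrence: u_k = 3/14·u_{k+1} + 11/14·u_{k-1} for 1 ≤ k ≤ 11. Try u_k = A + B·r^k with r = q/p = (11/14)/(3/14) = 11/3. Substitution satisfies the recurrence; boundary conditions give:
  u_k = (1 − r^k) / (1 − r^N) = (1 − (11/3)^5) / (1 − (11/3)^12) = 43960887/392303480660.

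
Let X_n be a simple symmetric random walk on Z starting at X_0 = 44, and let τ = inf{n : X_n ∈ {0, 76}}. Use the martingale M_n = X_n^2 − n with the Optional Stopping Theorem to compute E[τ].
E[τ] = 1408

M_n = X_n^2 − n is a martingale (since E[X_{n+1}^2 | F_n] = X_n^2 + 1). By OST (τ has finite mean in a bounded region), E[M_τ] = E[M_0] = X_0^2 − 0 = 44^2 = 1936. Also E[M_τ] = E[X_τ^2] − E[τ]. The walk exits at 0 or 76, with P(hit 76 first) = 44/76, so E[X_τ^2] = 76^2 · 44/76 + 0 = 3344. Thus E[τ] = E[X_τ^2] − E[M_τ] = 3344 − 1936 = 1408 = 44(76 − 44) = 1408.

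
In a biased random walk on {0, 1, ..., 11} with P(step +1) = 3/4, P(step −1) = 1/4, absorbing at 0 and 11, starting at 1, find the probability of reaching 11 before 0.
P(hit 11 before 0) = (1 − (1/3)^1) / (1 − (1/3)^11) = 59049/88573

Let u_k denote P(reach 11 before 0 | start at k). Boundary: u_0 = 0, u_11 = 1. Recurrence: u_k = 3/4·u_{k+1} + 1/4·u_{k-1} for 1 ≤ k ≤ 10. Try u_k = A + B·r^k with r = q/p = (1/4)/(3/4) = 1/3. Substitution satisfies the recurrence; boundary conditions give:
  u_k = (1 − r^k) / (1 − r^N) = (1 − (1/3)^1) / (1 − (1/3)^11) = 59049/88573.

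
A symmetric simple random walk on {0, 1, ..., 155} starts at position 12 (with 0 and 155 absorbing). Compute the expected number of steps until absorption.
E[τ | X_0 = 12] = 1716

Let v_k = E[τ | X_0 = k]. Boundary: v_0 = v_155 = 0. Recurrence: v_k = 1 + (v_{k-1} + v_{k+1})/2 for 1 ≤ k ≤ 154. The particular solution to v_k − (v_{k-1} + v_{k+1})/2 = 1 is v_k = −k^2. Adding homogeneous solution A + B k and matching boundaries gives v_k = k (155 − k). Substituting k = 12: v_12 = 12 · 143 = 1716.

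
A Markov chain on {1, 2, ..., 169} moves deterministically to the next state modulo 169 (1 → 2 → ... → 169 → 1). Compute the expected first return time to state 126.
E[T_126 | X_0 = 126] = 169

The chain cycles deterministically, so starting at state 126 it returns in exactly 169 steps. Equivalently, the stationary distribution is uniform π_j = 1/169 for every state j, so by Kac's formula E[T_126] = 1/π_126 = 169.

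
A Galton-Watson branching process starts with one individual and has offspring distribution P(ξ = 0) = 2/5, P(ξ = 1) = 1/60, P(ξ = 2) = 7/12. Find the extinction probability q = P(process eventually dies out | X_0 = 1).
q = 24/35

The pgf is f(s) = 2/5 + 1/60·s + 7/12·s². The extinction probability q is the smallest fixed point of f in [0, 1]. Setting s = f(s):
  7/12·s² + (1/60 − 1)·s + 2/5 = 0
  7/12·s² − (2/5 + 7/12)·s + 2/5 = 0
which factors as (s − 1)·(7/12·s − 2/5) = 0, giving roots s = 1 and s = (2/5)/(7/12) = 24/35.
Mean offspring μ = 1/60 + 2·7/12 = 71/60 > 1 (supercritical), so q < 1. The extinction probability is the smaller root: q = (2/5)/(7/12) = 24/35.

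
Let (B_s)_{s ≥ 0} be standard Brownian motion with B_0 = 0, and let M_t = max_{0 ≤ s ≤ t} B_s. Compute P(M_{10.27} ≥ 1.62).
P(M_{10.27} ≥ 1.62) = 2·P(B_{10.27} ≥ 1.62) = 2(1 − Φ(1.62/√10.27)) ≈ 0.6132

By the reflection principle for Brownian motion, P(M_t ≥ a) = 2 · P(B_t ≥ a) for a ≥ 0. Since B_t ~ N(0, t), P(B_t ≥ 1.62) = 1 − Φ(1.62/√t) = 1 − Φ(1.62/√10.27) = 1 − Φ(0.5055). So
  P(M_{10.27} ≥ 1.62) = 2(1 − Φ(0.5055)) ≈ 0.6132.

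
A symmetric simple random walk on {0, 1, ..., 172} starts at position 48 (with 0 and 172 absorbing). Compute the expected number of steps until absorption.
E[τ | X_0 = 48] = 5952

Let v_k = E[τ | X_0 = k]. Boundary: v_0 = v_172 = 0. Recurrence: v_k = 1 + (v_{k-1} + v_{k+1})/2 for 1 ≤ k ≤ 171. The particular solution to v_k − (v_{k-1} + v_{k+1})/2 = 1 is v_k = −k^2. Adding homogeneous solution A + B k and matching boundaries gives v_k = k (172 − k). Substituting k = 48: v_48 = 48 · 124 = 5952.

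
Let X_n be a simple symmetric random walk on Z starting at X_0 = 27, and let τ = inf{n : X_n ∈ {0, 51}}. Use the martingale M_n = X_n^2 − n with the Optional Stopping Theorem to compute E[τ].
E[τ] = 648

M_n = X_n^2 − n is a martingale (since E[X_{n+1}^2 | F_n] = X_n^2 + 1). By OST (τ has finite mean in a bounded region), E[M_τ] = E[M_0] = X_0^2 − 0 = 27^2 = 729. Also E[M_τ] = E[X_τ^2] − E[τ]. The walk exits at 0 or 51, with P(hit 51 first) = 27/51, so E[X_τ^2] = 51^2 · 27/51 + 0 = 1377. Thus E[τ] = E[X_τ^2] − E[M_τ] = 1377 − 729 = 648 = 27(51 − 27) = 648.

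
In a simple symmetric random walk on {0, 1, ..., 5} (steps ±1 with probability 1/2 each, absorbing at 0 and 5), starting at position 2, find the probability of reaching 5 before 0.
P(hit 5 before 0) = 2/5

Let u_k = P(hit 5 before 0 | start at k). Then u_0 = 0, u_5 = 1, and u_k = u_{k-1}/2 + u_{k+1}/2 for 1 ≤ k ≤ 4. This harmonic recurrence is solved by u_k = k/5, giving u_2 = 2/5.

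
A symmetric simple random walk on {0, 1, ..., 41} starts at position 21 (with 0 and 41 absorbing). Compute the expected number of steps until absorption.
E[τ | X_0 = 21] = 420

Let v_k = E[τ | X_0 = k]. Boundary: v_0 = v_41 = 0. Recurrence: v_k = 1 + (v_{k-1} + v_{k+1})/2 for 1 ≤ k ≤ 40. The particular solution to v_k − (v_{k-1} + v_{k+1})/2 = 1 is v_k = −k^2. Adding homogeneous solution A + B k and matching boundaries gives v_k = k (41 − k). Substituting k = 21: v_21 = 21 · 20 = 420.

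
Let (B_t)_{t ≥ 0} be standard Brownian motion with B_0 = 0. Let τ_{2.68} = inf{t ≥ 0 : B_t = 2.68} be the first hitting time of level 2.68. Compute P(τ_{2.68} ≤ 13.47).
P(τ_{2.68} ≤ 13.47) = 2(1 − Φ(2.68/√13.47)) = 2(1 − Φ(0.7302)) ≈ 0.4653

By the reflection principle for standard BM, P(τ_b ≤ t) = 2 · P(B_t ≥ b). Since B_t ~ N(0, t), P(B_t ≥ 2.68) = 1 − Φ(2.68/√t) = 1 − Φ(2.68/√13.47) = 1 − Φ(0.7302) ≈ 0.23263. Doubling: P(τ_{2.68} ≤ 13.47) ≈ 2 · 0.23263 = 0.46526 ≈ 0.4653.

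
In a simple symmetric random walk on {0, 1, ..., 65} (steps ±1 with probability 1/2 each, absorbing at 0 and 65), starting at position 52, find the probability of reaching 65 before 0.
P(hit 65 before 0) = 52/65 = 4/5

Let u_k = P(hit 65 before 0 | start at k). Then u_0 = 0, u_65 = 1, and u_k = u_{k-1}/2 + u_{k+1}/2 for 1 ≤ k ≤ 64. This harmonic recurrence is solved by u_k = k/65, giving u_52 = 52/65 = 4/5.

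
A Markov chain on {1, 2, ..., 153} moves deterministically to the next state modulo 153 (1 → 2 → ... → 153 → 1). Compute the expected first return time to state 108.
E[T_108 | X_0 = 108] = 153

The chain cycles deterministically, so starting at state 108 it returns in exactly 153 steps. Equivalently, the stationary distribution is uniform π_j = 1/153 for every state j, so by Kac's formula E[T_108] = 1/π_108 = 153.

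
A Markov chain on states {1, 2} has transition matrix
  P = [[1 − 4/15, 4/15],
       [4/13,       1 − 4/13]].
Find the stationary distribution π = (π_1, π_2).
π_1 = 15/28, π_2 = 13/28

Solve πP = π with π_1 + π_2 = 1. From πP = π: π_1 · (1 − 4/15) + π_2 · 4/13 = π_1 ⇒ π_2 · 4/13 = π_1 · 4/15 ⇒ π_2/π_1 = (4/15)/(4/13) = 13/15. Together with π_1 + π_2 = 1:
  π_1 = (4/13)/(4/15 + 4/13) = (4/13)/(112/195) = 15/28,
  π_2 = (4/15)/(4/15 + 4/13) = (4/15)/(112/195) = 13/28.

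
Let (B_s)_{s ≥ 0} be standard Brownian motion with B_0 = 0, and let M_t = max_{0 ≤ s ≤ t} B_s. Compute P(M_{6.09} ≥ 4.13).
P(M_{6.09} ≥ 4.13) = 2·P(B_{6.09} ≥ 4.13) = 2(1 − Φ(4.13/√6.09)) ≈ 0.0942

By the reflection principle for Brownian motion, P(M_t ≥ a) = 2 · P(B_t ≥ a) for a ≥ 0. Since B_t ~ N(0, t), P(B_t ≥ 4.13) = 1 − Φ(4.13/√t) = 1 − Φ(4.13/√6.09) = 1 − Φ(1.6736). So
  P(M_{6.09} ≥ 4.13) = 2(1 − Φ(1.6736)) ≈ 0.0942.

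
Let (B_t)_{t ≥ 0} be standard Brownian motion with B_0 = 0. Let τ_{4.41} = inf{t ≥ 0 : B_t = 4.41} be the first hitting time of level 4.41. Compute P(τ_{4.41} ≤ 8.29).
P(τ_{4.41} ≤ 8.29) = 2(1 − Φ(4.41/√8.29)) = 2(1 − Φ(1.5317)) ≈ 0.1256

By the reflection principle for standard BM, P(τ_b ≤ t) = 2 · P(B_t ≥ b). Since B_t ~ N(0, t), P(B_t ≥ 4.41) = 1 − Φ(4.41/√t) = 1 − Φ(4.41/√8.29) = 1 − Φ(1.5317) ≈ 0.06280. Doubling: P(τ_{4.41} ≤ 8.29) ≈ 2 · 0.06280 = 0.12560 ≈ 0.1256.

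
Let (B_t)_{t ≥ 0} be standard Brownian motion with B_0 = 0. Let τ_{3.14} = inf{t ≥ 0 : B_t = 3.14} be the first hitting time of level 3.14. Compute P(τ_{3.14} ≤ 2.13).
P(τ_{3.14} ≤ 2.13) = 2(1 − Φ(3.14/√2.13)) = 2(1 − Φ(2.1515)) ≈ 0.0314

By the reflection principle for standard BM, P(τ_b ≤ t) = 2 · P(B_t ≥ b). Since B_t ~ N(0, t), P(B_t ≥ 3.14) = 1 − Φ(3.14/√t) = 1 − Φ(3.14/√2.13) = 1 − Φ(2.1515) ≈ 0.01572. Doubling: P(τ_{3.14} ≤ 2.13) ≈ 2 · 0.01572 = 0.03144 ≈ 0.0314.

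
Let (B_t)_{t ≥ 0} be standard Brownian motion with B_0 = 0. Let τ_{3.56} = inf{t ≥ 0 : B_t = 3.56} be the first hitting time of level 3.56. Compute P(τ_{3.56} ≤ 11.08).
P(τ_{3.56} ≤ 11.08) = 2(1 − Φ(3.56/√11.08)) = 2(1 − Φ(1.0695)) ≈ 0.2848

By the reflection principle for standard BM, P(τ_b ≤ t) = 2 · P(B_t ≥ b). Since B_t ~ N(0, t), P(B_t ≥ 3.56) = 1 − Φ(3.56/√t) = 1 − Φ(3.56/√11.08) = 1 − Φ(1.0695) ≈ 0.14242. Doubling: P(τ_{3.56} ≤ 11.08) ≈ 2 · 0.14242 = 0.28484 ≈ 0.2848.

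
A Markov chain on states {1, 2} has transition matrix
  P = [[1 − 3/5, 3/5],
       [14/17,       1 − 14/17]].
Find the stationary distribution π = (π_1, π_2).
π_1 = 70/121, π_2 = 51/121

Solve πP = π with π_1 + π_2 = 1. From πP = π: π_1 · (1 − 3/5) + π_2 · 14/17 = π_1 ⇒ π_2 · 14/17 = π_1 · 3/5 ⇒ π_2/π_1 = (3/5)/(14/17) = 51/70. Together with π_1 + π_2 = 1:
  π_1 = (14/17)/(3/5 + 14/17) = (14/17)/(121/85) = 70/121,
  π_2 = (3/5)/(3/5 + 14/17) = (3/5)/(121/85) = 51/121.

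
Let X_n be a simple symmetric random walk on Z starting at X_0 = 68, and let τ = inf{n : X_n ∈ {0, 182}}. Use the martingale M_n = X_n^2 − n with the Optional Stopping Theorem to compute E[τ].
E[τ] = 7752

M_n = X_n^2 − n is a martingale (since E[X_{n+1}^2 | F_n] = X_n^2 + 1). By OST (τ has finite mean in a bounded region), E[M_τ] = E[M_0] = X_0^2 − 0 = 68^2 = 4624. Also E[M_τ] = E[X_τ^2] − E[τ]. The walk exits at 0 or 182, with P(hit 182 first) = 68/182, so E[X_τ^2] = 182^2 · 68/182 + 0 = 12376. Thus E[τ] = E[X_τ^2] − E[M_τ] = 12376 − 4624 = 7752 = 68(182 − 68) = 7752.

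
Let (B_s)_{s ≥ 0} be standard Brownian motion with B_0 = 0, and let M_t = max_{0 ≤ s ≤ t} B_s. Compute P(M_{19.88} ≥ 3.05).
P(M_{19.88} ≥ 3.05) = 2·P(B_{19.88} ≥ 3.05) = 2(1 − Φ(3.05/√19.88)) ≈ 0.4939

By the reflection principle for Brownian motion, P(M_t ≥ a) = 2 · P(B_t ≥ a) for a ≥ 0. Since B_t ~ N(0, t), P(B_t ≥ 3.05) = 1 − Φ(3.05/√t) = 1 − Φ(3.05/√19.88) = 1 − Φ(0.6841). So
  P(M_{19.88} ≥ 3.05) = 2(1 − Φ(0.6841)) ≈ 0.4939.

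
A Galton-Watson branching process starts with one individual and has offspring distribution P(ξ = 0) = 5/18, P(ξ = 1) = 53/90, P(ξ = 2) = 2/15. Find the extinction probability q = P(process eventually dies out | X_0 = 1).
q = 1

Mean offspring μ = 0·5/18 + 1·53/90 + 2·2/15 = 77/90 ≤ 1. For μ ≤ 1 with offspring not concentrated at 1, the Galton-Watson process goes extinct almost surely, so q = 1.
(Algebraic check: The pgf is f(s) = 5/18 + 53/90·s + 2/15·s². The extinction probability q is the smallest fixed point of f in [0, 1]. Setting s = f(s):
  2/15·s² + (53/90 − 1)·s + 5/18 = 0
  2/15·s² − (5/18 + 2/15)·s + 5/18 = 0
which factors as (s − 1)·(2/15·s − 5/18) = 0, giving roots s = 1 and s = (5/18)/(2/15) = 25/12. Since 25/12 ≥ 1, the smallest root in [0, 1] is s = 1.)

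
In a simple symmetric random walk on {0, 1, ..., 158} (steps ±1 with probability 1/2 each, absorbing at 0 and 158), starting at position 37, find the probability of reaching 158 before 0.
P(hit 158 before 0) = 37/158

Let u_k = P(hit 158 before 0 | start at k). Then u_0 = 0, u_158 = 1, and u_k = u_{k-1}/2 + u_{k+1}/2 for 1 ≤ k ≤ 157. This harmonic recurrence is solved by u_k = k/158, giving u_37 = 37/158.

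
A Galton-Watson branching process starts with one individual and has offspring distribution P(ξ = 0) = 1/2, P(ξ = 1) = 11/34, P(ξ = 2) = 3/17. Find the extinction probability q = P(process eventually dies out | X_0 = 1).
q = 1

Mean offspring μ = 0·1/2 + 1·11/34 + 2·3/17 = 23/34 ≤ 1. For μ ≤ 1 with offspring not concentrated at 1, the Galton-Watson process goes extinct almost surely, so q = 1.
(Algebraic check: The pgf is f(s) = 1/2 + 11/34·s + 3/17·s². The extinction probability q is the smallest fixed point of f in [0, 1]. Setting s = f(s):
  3/17·s² + (11/34 − 1)·s + 1/2 = 0
  3/17·s² − (1/2 + 3/17)·s + 1/2 = 0
which factors as (s − 1)·(3/17·s − 1/2) = 0, giving roots s = 1 and s = (1/2)/(3/17) = 17/6. Since 17/6 ≥ 1, the smallest root in [0, 1] is s = 1.)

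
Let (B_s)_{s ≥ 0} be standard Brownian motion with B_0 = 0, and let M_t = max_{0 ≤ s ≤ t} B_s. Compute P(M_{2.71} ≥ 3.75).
P(M_{2.71} ≥ 3.75) = 2·P(B_{2.71} ≥ 3.75) = 2(1 − Φ(3.75/√2.71)) ≈ 0.0227

By the reflection principle for Brownian motion, P(M_t ≥ a) = 2 · P(B_t ≥ a) for a ≥ 0. Since B_t ~ N(0, t), P(B_t ≥ 3.75) = 1 − Φ(3.75/√t) = 1 − Φ(3.75/√2.71) = 1 − Φ(2.2780). So
  P(M_{2.71} ≥ 3.75) = 2(1 − Φ(2.2780)) ≈ 0.0227.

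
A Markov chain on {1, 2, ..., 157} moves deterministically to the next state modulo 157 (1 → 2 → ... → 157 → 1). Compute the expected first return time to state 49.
E[T_49 | X_0 = 49] = 157

The chain cycles deterministically, so starting at state 49 it returns in exactly 157 steps. Equivalently, the stationary distribution is uniform π_j = 1/157 for every state j, so by Kac's formula E[T_49] = 1/π_49 = 157.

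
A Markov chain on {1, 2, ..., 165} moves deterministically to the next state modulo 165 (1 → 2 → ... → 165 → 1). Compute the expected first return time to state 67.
E[T_67 | X_0 = 67] = 165

The chain cycles deterministically, so starting at state 67 it returns in exactly 165 steps. Equivalently, the stationary distribution is uniform π_j = 1/165 for every state j, so by Kac's formula E[T_67] = 1/π_67 = 165.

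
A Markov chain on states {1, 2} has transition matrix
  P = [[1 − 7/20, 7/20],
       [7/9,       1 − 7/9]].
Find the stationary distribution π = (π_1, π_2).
π_1 = 20/29, π_2 = 9/29

Solve πP = π with π_1 + π_2 = 1. From πP = π: π_1 · (1 − 7/20) + π_2 · 7/9 = π_1 ⇒ π_2 · 7/9 = π_1 · 7/20 ⇒ π_2/π_1 = (7/20)/(7/9) = 9/20. Together with π_1 + π_2 = 1:
  π_1 = (7/9)/(7/20 + 7/9) = (7/9)/(203/180) = 20/29,
  π_2 = (7/20)/(7/20 + 7/9) = (7/20)/(203/180) = 9/29.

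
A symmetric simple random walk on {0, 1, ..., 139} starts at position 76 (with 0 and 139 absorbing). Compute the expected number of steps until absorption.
E[τ | X_0 = 76] = 4788

Let v_k = E[τ | X_0 = k]. Boundary: v_0 = v_139 = 0. Recurrence: v_k = 1 + (v_{k-1} + v_{k+1})/2 for 1 ≤ k ≤ 138. The particular solution to v_k − (v_{k-1} + v_{k+1})/2 = 1 is v_k = −k^2. Adding homogeneous solution A + B k and matching boundaries gives v_k = k (139 − k). Substituting k = 76: v_76 = 76 · 63 = 4788.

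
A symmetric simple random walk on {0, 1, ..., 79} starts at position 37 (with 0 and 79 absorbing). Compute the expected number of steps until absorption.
E[τ | X_0 = 37] = 1554

Let v_k = E[τ | X_0 = k]. Boundary: v_0 = v_79 = 0. Recurrence: v_k = 1 + (v_{k-1} + v_{k+1})/2 for 1 ≤ k ≤ 78. The particular solution to v_k − (v_{k-1} + v_{k+1})/2 = 1 is v_k = −k^2. Adding homogeneous solution A + B k and matching boundaries gives v_k = k (79 − k). Substituting k = 37: v_37 = 37 · 42 = 1554.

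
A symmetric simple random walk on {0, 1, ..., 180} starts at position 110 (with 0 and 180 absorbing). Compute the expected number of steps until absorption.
E[τ | X_0 = 110] = 7700

Let v_k = E[τ | X_0 = k]. Boundary: v_0 = v_180 = 0. Recurrence: v_k = 1 + (v_{k-1} + v_{k+1})/2 for 1 ≤ k ≤ 179. The particular solution to v_k − (v_{k-1} + v_{k+1})/2 = 1 is v_k = −k^2. Adding homogeneous solution A + B k and matching boundaries gives v_k = k (180 − k). Substituting k = 110: v_110 = 110 · 70 = 7700.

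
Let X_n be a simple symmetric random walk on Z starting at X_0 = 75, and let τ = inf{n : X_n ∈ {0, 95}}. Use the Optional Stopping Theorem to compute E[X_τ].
E[X_τ] = 75

X_n is a martingale and τ is a bounded-mean stopping time (indeed τ is finite a.s. with bounded expectation since the walk is in a bounded region). By the OST, E[X_τ] = E[X_0] = 75. Equivalently: E[X_τ] = 95 · P(hit 95 first) + 0 · P(hit 0 first) = 95 · (75/95) = 75.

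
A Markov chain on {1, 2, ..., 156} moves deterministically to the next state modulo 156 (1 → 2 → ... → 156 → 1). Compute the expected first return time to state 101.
E[T_101 | X_0 = 101] = 156

The chain cycles deterministically, so starting at state 101 it returns in exactly 156 steps. Equivalently, the stationary distribution is uniform π_j = 1/156 for every state j, so by Kac's formula E[T_101] = 1/π_101 = 156.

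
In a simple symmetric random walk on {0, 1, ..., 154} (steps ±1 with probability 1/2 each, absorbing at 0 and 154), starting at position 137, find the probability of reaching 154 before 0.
P(hit 154 before 0) = 137/154

Let u_k = P(hit 154 before 0 | start at k). Then u_0 = 0, u_154 = 1, and u_k = u_{k-1}/2 + u_{k+1}/2 for 1 ≤ k ≤ 153. This harmonic recurrence is solved by u_k = k/154, giving u_137 = 137/154.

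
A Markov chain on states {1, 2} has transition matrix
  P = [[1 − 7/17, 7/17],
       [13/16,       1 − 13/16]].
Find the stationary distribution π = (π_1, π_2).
π_1 = 221/333, π_2 = 112/333

Solve πP = π with π_1 + π_2 = 1. From πP = π: π_1 · (1 − 7/17) + π_2 · 13/16 = π_1 ⇒ π_2 · 13/16 = π_1 · 7/17 ⇒ π_2/π_1 = (7/17)/(13/16) = 112/221. Together with π_1 + π_2 = 1:
  π_1 = (13/16)/(7/17 + 13/16) = (13/16)/(333/272) = 221/333,
  π_2 = (7/17)/(7/17 + 13/16) = (7/17)/(333/272) = 112/333.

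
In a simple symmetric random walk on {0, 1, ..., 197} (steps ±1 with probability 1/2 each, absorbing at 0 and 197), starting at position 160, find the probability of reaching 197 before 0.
P(hit 197 before 0) = 160/197

Let u_k = P(hit 197 before 0 | start at k). Then u_0 = 0, u_197 = 1, and u_k = u_{k-1}/2 + u_{k+1}/2 for 1 ≤ k ≤ 196. This harmonic recurrence is solved by u_k = k/197, giving u_160 = 160/197.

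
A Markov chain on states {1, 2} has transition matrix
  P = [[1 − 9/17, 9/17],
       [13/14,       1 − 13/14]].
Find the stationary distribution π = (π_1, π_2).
π_1 = 221/347, π_2 = 126/347

Solve πP = π with π_1 + π_2 = 1. From πP = π: π_1 · (1 − 9/17) + π_2 · 13/14 = π_1 ⇒ π_2 · 13/14 = π_1 · 9/17 ⇒ π_2/π_1 = (9/17)/(13/14) = 126/221. Together with π_1 + π_2 = 1:
  π_1 = (13/14)/(9/17 + 13/14) = (13/14)/(347/238) = 221/347,
  π_2 = (9/17)/(9/17 + 13/14) = (9/17)/(347/238) = 126/347.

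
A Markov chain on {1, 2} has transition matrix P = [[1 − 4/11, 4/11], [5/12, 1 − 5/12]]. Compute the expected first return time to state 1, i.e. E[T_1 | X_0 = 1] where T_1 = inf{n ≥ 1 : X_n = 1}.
E[T_1 | X_0 = 1] = 1/π_1 = 103/55

For an irreducible recurrent Markov chain with stationary distribution π, E[T_i | X_0 = i] = 1/π_i (Kac's formula). Here π_1 = (5/12)/(4/11 + 5/12) = (5/12)/(103/132) = 55/103, so E[T_1 | X_0 = 1] = 1/π_1 = (4/11 + 5/12)/(5/12) = (103/132)/(5/12) = 103/55.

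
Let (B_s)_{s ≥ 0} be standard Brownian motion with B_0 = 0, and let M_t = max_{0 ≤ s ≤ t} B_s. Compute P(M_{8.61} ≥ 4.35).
P(M_{8.61} ≥ 4.35) = 2·P(B_{8.61} ≥ 4.35) = 2(1 − Φ(4.35/√8.61)) ≈ 0.1382

By the reflection principle for Brownian motion, P(M_t ≥ a) = 2 · P(B_t ≥ a) for a ≥ 0. Since B_t ~ N(0, t), P(B_t ≥ 4.35) = 1 − Φ(4.35/√t) = 1 − Φ(4.35/√8.61) = 1 − Φ(1.4825). So
  P(M_{8.61} ≥ 4.35) = 2(1 − Φ(1.4825)) ≈ 0.1382.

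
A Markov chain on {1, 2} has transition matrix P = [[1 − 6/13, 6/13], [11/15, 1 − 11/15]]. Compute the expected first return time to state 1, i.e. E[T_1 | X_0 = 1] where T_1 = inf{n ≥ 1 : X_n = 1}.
E[T_1 | X_0 = 1] = 1/π_1 = 233/143

For an irreducible recurrent Markov chain with stationary distribution π, E[T_i | X_0 = i] = 1/π_i (Kac's formula). Here π_1 = (11/15)/(6/13 + 11/15) = (11/15)/(233/195) = 143/233, so E[T_1 | X_0 = 1] = 1/π_1 = (6/13 + 11/15)/(11/15) = (233/195)/(11/15) = 233/143.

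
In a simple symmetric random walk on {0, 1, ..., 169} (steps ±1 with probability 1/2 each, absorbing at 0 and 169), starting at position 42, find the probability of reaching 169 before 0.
P(hit 169 before 0) = 42/169

Let u_k = P(hit 169 before 0 | start at k). Then u_0 = 0, u_169 = 1, and u_k = u_{k-1}/2 + u_{k+1}/2 for 1 ≤ k ≤ 168. This harmonic recurrence is solved by u_k = k/169, giving u_42 = 42/169.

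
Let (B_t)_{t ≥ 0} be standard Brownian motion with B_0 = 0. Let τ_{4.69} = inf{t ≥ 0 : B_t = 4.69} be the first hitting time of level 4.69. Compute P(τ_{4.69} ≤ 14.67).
P(τ_{4.69} ≤ 14.67) = 2(1 − Φ(4.69/√14.67)) = 2(1 − Φ(1.2245)) ≈ 0.2208

By the reflection principle for standard BM, P(τ_b ≤ t) = 2 · P(B_t ≥ b). Since B_t ~ N(0, t), P(B_t ≥ 4.69) = 1 − Φ(4.69/√t) = 1 − Φ(4.69/√14.67) = 1 − Φ(1.2245) ≈ 0.11038. Doubling: P(τ_{4.69} ≤ 14.67) ≈ 2 · 0.11038 = 0.22076 ≈ 0.2208.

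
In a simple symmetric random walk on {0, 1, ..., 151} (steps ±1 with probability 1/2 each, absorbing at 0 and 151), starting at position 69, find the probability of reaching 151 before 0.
P(hit 151 before 0) = 69/151

Let u_k = P(hit 151 before 0 | start at k). Then u_0 = 0, u_151 = 1, and u_k = u_{k-1}/2 + u_{k+1}/2 for 1 ≤ k ≤ 150. This harmonic recurrence is solved by u_k = k/151, giving u_69 = 69/151.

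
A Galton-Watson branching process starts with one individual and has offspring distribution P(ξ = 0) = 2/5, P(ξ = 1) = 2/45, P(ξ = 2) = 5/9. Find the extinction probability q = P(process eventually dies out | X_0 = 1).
q = 18/25

The pgf is f(s) = 2/5 + 2/45·s + 5/9·s². The extinction probability q is the smallest fixed point of f in [0, 1]. Setting s = f(s):
  5/9·s² + (2/45 − 1)·s + 2/5 = 0
  5/9·s² − (2/5 + 5/9)·s + 2/5 = 0
which factors as (s − 1)·(5/9·s − 2/5) = 0, giving roots s = 1 and s = (2/5)/(5/9) = 18/25.
Mean offspring μ = 2/45 + 2·5/9 = 52/45 > 1 (supercritical), so q < 1. The extinction probability is the smaller root: q = (2/5)/(5/9) = 18/25.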